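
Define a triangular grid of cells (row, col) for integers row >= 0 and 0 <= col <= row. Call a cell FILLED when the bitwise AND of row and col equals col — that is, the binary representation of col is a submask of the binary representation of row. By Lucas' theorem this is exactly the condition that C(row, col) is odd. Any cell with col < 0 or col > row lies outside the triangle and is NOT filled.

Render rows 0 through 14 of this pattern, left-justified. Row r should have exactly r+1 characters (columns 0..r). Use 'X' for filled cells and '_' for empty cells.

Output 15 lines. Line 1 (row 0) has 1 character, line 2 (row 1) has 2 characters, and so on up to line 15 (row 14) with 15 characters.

Answer: X
XX
X_X
XXXX
X___X
XX__XX
X_X_X_X
XXXXXXXX
X_______X
XX______XX
X_X_____X_X
XXXX____XXXX
X___X___X___X
XX__XX__XX__XX
X_X_X_X_X_X_X_X

Derivation:
r0=0: X
r1=1: XX
r2=10: X_X
r3=11: XXXX
r4=100: X___X
r5=101: XX__XX
r6=110: X_X_X_X
r7=111: XXXXXXXX
r8=1000: X_______X
r9=1001: XX______XX
r10=1010: X_X_____X_X
r11=1011: XXXX____XXXX
r12=1100: X___X___X___X
r13=1101: XX__XX__XX__XX
r14=1110: X_X_X_X_X_X_X_X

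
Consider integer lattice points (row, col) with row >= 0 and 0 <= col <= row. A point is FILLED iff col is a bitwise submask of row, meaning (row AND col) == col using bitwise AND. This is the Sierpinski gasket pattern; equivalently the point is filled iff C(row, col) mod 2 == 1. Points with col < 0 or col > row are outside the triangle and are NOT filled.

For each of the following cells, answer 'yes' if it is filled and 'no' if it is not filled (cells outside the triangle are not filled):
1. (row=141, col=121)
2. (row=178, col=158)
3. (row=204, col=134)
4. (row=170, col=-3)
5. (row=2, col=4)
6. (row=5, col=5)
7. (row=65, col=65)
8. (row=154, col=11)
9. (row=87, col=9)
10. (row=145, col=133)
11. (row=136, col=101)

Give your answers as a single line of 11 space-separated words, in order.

Answer: no no no no no yes yes no no no no

Derivation:
(141,121): row=0b10001101, col=0b1111001, row AND col = 0b1001 = 9; 9 != 121 -> empty
(178,158): row=0b10110010, col=0b10011110, row AND col = 0b10010010 = 146; 146 != 158 -> empty
(204,134): row=0b11001100, col=0b10000110, row AND col = 0b10000100 = 132; 132 != 134 -> empty
(170,-3): col outside [0, 170] -> not filled
(2,4): col outside [0, 2] -> not filled
(5,5): row=0b101, col=0b101, row AND col = 0b101 = 5; 5 == 5 -> filled
(65,65): row=0b1000001, col=0b1000001, row AND col = 0b1000001 = 65; 65 == 65 -> filled
(154,11): row=0b10011010, col=0b1011, row AND col = 0b1010 = 10; 10 != 11 -> empty
(87,9): row=0b1010111, col=0b1001, row AND col = 0b1 = 1; 1 != 9 -> empty
(145,133): row=0b10010001, col=0b10000101, row AND col = 0b10000001 = 129; 129 != 133 -> empty
(136,101): row=0b10001000, col=0b1100101, row AND col = 0b0 = 0; 0 != 101 -> empty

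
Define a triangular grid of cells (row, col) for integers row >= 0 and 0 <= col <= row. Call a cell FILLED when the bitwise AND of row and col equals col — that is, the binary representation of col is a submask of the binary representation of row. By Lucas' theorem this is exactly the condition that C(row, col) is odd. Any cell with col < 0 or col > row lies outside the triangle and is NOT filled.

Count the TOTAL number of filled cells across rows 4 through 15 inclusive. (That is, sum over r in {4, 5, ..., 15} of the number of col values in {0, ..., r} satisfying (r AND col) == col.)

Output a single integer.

Answer: 72

Derivation:
r4=100 pc1: +2 =2
r5=101 pc2: +4 =6
r6=110 pc2: +4 =10
r7=111 pc3: +8 =18
r8=1000 pc1: +2 =20
r9=1001 pc2: +4 =24
r10=1010 pc2: +4 =28
r11=1011 pc3: +8 =36
r12=1100 pc2: +4 =40
r13=1101 pc3: +8 =48
r14=1110 pc3: +8 =56
r15=1111 pc4: +16 =72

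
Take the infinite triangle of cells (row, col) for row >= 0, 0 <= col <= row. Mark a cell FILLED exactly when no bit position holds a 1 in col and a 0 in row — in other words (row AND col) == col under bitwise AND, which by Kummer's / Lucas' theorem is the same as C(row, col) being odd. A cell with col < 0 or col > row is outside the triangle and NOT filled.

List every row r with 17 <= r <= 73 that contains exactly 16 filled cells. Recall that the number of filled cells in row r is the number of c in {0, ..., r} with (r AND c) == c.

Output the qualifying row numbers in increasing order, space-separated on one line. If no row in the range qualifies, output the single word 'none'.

Row r has 2^popcount(r) filled cells, so we need popcount(r) = log2(16) = 4.
Scan r = 17..73 and keep those with exactly 4 one-bits:
r=17=10001 popcount=2 -> skip
r=18=10010 popcount=2 -> skip
r=19=10011 popcount=3 -> skip
r=20=10100 popcount=2 -> skip
r=21=10101 popcount=3 -> skip
r=22=10110 popcount=3 -> skip
r=23=10111 popcount=4 -> KEEP
r=24=11000 popcount=2 -> skip
r=25=11001 popcount=3 -> skip
r=26=11010 popcount=3 -> skip
r=27=11011 popcount=4 -> KEEP
r=28=11100 popcount=3 -> skip
r=29=11101 popcount=4 -> KEEP
r=30=11110 popcount=4 -> KEEP
r=31=11111 popcount=5 -> skip
r=32=100000 popcount=1 -> skip
r=33=100001 popcount=2 -> skip
r=34=100010 popcount=2 -> skip
r=35=100011 popcount=3 -> skip
r=36=100100 popcount=2 -> skip
r=37=100101 popcount=3 -> skip
r=38=100110 popcount=3 -> skip
r=39=100111 popcount=4 -> KEEP
r=40=101000 popcount=2 -> skip
r=41=101001 popcount=3 -> skip
r=42=101010 popcount=3 -> skip
r=43=101011 popcount=4 -> KEEP
r=44=101100 popcount=3 -> skip
r=45=101101 popcount=4 -> KEEP
r=46=101110 popcount=4 -> KEEP
r=47=101111 popcount=5 -> skip
r=48=110000 popcount=2 -> skip
r=49=110001 popcount=3 -> skip
r=50=110010 popcount=3 -> skip
r=51=110011 popcount=4 -> KEEP
r=52=110100 popcount=3 -> skip
r=53=110101 popcount=4 -> KEEP
r=54=110110 popcount=4 -> KEEP
r=55=110111 popcount=5 -> skip
r=56=111000 popcount=3 -> skip
r=57=111001 popcount=4 -> KEEP
r=58=111010 popcount=4 -> KEEP
r=59=111011 popcount=5 -> skip
r=60=111100 popcount=4 -> KEEP
r=61=111101 popcount=5 -> skip
r=62=111110 popcount=5 -> skip
r=63=111111 popcount=6 -> skip
r=64=1000000 popcount=1 -> skip
r=65=1000001 popcount=2 -> skip
r=66=1000010 popcount=2 -> skip
r=67=1000011 popcount=3 -> skip
r=68=1000100 popcount=2 -> skip
r=69=1000101 popcount=3 -> skip
r=70=1000110 popcount=3 -> skip
r=71=1000111 popcount=4 -> KEEP
r=72=1001000 popcount=2 -> skip
r=73=1001001 popcount=3 -> skip
Kept rows: 23 27 29 30 39 43 45 46 51 53 54 57 58 60 71

Answer: 23 27 29 30 39 43 45 46 51 53 54 57 58 60 71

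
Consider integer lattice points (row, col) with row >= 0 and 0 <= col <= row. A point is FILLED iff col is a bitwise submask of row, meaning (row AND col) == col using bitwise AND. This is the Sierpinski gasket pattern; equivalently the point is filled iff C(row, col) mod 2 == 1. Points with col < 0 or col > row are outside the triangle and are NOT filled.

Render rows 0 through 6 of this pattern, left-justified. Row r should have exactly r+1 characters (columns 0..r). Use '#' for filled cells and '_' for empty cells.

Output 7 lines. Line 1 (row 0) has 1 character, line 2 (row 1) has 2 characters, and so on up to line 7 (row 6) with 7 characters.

r0=0: #
r1=1: ##
r2=10: #_#
r3=11: ####
r4=100: #___#
r5=101: ##__##
r6=110: #_#_#_#

Answer: #
##
#_#
####
#___#
##__##
#_#_#_#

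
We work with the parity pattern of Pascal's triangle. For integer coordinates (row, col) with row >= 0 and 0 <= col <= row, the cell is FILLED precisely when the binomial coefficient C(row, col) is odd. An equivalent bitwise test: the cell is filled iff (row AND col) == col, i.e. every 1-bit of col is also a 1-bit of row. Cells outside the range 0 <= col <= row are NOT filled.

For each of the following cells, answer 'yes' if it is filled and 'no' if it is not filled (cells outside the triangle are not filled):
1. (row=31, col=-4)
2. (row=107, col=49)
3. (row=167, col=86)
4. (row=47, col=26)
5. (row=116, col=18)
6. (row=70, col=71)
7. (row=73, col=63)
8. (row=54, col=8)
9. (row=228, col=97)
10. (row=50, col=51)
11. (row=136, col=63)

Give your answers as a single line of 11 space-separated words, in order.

(31,-4): col outside [0, 31] -> not filled
(107,49): row=0b1101011, col=0b110001, row AND col = 0b100001 = 33; 33 != 49 -> empty
(167,86): row=0b10100111, col=0b1010110, row AND col = 0b110 = 6; 6 != 86 -> empty
(47,26): row=0b101111, col=0b11010, row AND col = 0b1010 = 10; 10 != 26 -> empty
(116,18): row=0b1110100, col=0b10010, row AND col = 0b10000 = 16; 16 != 18 -> empty
(70,71): col outside [0, 70] -> not filled
(73,63): row=0b1001001, col=0b111111, row AND col = 0b1001 = 9; 9 != 63 -> empty
(54,8): row=0b110110, col=0b1000, row AND col = 0b0 = 0; 0 != 8 -> empty
(228,97): row=0b11100100, col=0b1100001, row AND col = 0b1100000 = 96; 96 != 97 -> empty
(50,51): col outside [0, 50] -> not filled
(136,63): row=0b10001000, col=0b111111, row AND col = 0b1000 = 8; 8 != 63 -> empty

Answer: no no no no no no no no no no no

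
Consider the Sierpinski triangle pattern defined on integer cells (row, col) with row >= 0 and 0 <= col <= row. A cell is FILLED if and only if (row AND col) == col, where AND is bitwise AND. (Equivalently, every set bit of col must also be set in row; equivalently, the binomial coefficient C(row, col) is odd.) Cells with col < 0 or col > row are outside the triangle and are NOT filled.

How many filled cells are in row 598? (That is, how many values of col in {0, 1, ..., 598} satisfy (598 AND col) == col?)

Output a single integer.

598 in binary = 1001010110
popcount(598) = number of 1-bits in 1001010110 = 5
A col c satisfies (598 AND c) == c iff every set bit of c is also set in 598; each of the 5 set bits of 598 can independently be on or off in c.
count = 2^5 = 32

Answer: 32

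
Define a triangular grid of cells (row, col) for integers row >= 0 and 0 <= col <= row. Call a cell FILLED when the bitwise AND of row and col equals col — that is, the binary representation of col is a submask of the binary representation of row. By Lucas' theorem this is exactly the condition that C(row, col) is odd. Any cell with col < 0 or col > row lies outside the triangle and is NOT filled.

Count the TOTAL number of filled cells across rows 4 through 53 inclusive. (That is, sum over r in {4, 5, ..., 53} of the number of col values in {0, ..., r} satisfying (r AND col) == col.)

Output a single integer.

r4=100 pc1: +2 =2
r5=101 pc2: +4 =6
r6=110 pc2: +4 =10
r7=111 pc3: +8 =18
r8=1000 pc1: +2 =20
r9=1001 pc2: +4 =24
r10=1010 pc2: +4 =28
r11=1011 pc3: +8 =36
r12=1100 pc2: +4 =40
r13=1101 pc3: +8 =48
r14=1110 pc3: +8 =56
r15=1111 pc4: +16 =72
r16=10000 pc1: +2 =74
r17=10001 pc2: +4 =78
r18=10010 pc2: +4 =82
r19=10011 pc3: +8 =90
r20=10100 pc2: +4 =94
r21=10101 pc3: +8 =102
r22=10110 pc3: +8 =110
r23=10111 pc4: +16 =126
r24=11000 pc2: +4 =130
r25=11001 pc3: +8 =138
r26=11010 pc3: +8 =146
r27=11011 pc4: +16 =162
r28=11100 pc3: +8 =170
r29=11101 pc4: +16 =186
r30=11110 pc4: +16 =202
r31=11111 pc5: +32 =234
r32=100000 pc1: +2 =236
r33=100001 pc2: +4 =240
r34=100010 pc2: +4 =244
r35=100011 pc3: +8 =252
r36=100100 pc2: +4 =256
r37=100101 pc3: +8 =264
r38=100110 pc3: +8 =272
r39=100111 pc4: +16 =288
r40=101000 pc2: +4 =292
r41=101001 pc3: +8 =300
r42=101010 pc3: +8 =308
r43=101011 pc4: +16 =324
r44=101100 pc3: +8 =332
r45=101101 pc4: +16 =348
r46=101110 pc4: +16 =364
r47=101111 pc5: +32 =396
r48=110000 pc2: +4 =400
r49=110001 pc3: +8 =408
r50=110010 pc3: +8 =416
r51=110011 pc4: +16 =432
r52=110100 pc3: +8 =440
r53=110101 pc4: +16 =456

Answer: 456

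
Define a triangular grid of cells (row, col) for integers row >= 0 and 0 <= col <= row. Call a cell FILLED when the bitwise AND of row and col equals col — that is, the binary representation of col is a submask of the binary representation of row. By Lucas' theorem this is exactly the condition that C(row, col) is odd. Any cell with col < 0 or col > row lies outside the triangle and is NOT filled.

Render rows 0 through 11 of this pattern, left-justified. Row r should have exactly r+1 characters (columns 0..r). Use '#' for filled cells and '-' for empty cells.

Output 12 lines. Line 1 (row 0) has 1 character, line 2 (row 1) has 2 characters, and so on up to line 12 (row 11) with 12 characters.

Answer: #
##
#-#
####
#---#
##--##
#-#-#-#
########
#-------#
##------##
#-#-----#-#
####----####

Derivation:
r0=0: #
r1=1: ##
r2=10: #-#
r3=11: ####
r4=100: #---#
r5=101: ##--##
r6=110: #-#-#-#
r7=111: ########
r8=1000: #-------#
r9=1001: ##------##
r10=1010: #-#-----#-#
r11=1011: ####----####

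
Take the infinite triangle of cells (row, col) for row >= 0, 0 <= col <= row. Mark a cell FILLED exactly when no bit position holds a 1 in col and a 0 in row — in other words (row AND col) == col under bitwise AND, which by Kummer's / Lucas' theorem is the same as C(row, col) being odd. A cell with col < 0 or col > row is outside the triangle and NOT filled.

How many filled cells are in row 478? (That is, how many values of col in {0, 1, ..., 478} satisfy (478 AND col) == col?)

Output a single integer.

478 in binary = 111011110
popcount(478) = number of 1-bits in 111011110 = 7
A col c satisfies (478 AND c) == c iff every set bit of c is also set in 478; each of the 7 set bits of 478 can independently be on or off in c.
count = 2^7 = 128

Answer: 128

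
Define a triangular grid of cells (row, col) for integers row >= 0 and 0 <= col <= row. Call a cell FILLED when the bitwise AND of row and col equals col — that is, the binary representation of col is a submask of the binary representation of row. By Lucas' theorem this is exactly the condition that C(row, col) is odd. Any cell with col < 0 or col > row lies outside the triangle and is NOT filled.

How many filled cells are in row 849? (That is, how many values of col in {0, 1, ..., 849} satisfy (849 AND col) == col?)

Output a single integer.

849 in binary = 1101010001
popcount(849) = number of 1-bits in 1101010001 = 5
A col c satisfies (849 AND c) == c iff every set bit of c is also set in 849; each of the 5 set bits of 849 can independently be on or off in c.
count = 2^5 = 32

Answer: 32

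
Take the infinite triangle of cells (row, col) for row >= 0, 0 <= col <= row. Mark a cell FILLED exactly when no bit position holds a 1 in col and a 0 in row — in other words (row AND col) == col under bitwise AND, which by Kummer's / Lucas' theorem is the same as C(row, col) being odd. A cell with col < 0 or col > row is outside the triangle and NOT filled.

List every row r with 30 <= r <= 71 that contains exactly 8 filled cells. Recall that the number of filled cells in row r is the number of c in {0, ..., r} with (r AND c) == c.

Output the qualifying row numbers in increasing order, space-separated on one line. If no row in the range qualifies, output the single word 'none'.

Answer: 35 37 38 41 42 44 49 50 52 56 67 69 70

Derivation:
Row r has 2^popcount(r) filled cells, so we need popcount(r) = log2(8) = 3.
Scan r = 30..71 and keep those with exactly 3 one-bits:
r=30=11110 popcount=4 -> skip
r=31=11111 popcount=5 -> skip
r=32=100000 popcount=1 -> skip
r=33=100001 popcount=2 -> skip
r=34=100010 popcount=2 -> skip
r=35=100011 popcount=3 -> KEEP
r=36=100100 popcount=2 -> skip
r=37=100101 popcount=3 -> KEEP
r=38=100110 popcount=3 -> KEEP
r=39=100111 popcount=4 -> skip
r=40=101000 popcount=2 -> skip
r=41=101001 popcount=3 -> KEEP
r=42=101010 popcount=3 -> KEEP
r=43=101011 popcount=4 -> skip
r=44=101100 popcount=3 -> KEEP
r=45=101101 popcount=4 -> skip
r=46=101110 popcount=4 -> skip
r=47=101111 popcount=5 -> skip
r=48=110000 popcount=2 -> skip
r=49=110001 popcount=3 -> KEEP
r=50=110010 popcount=3 -> KEEP
r=51=110011 popcount=4 -> skip
r=52=110100 popcount=3 -> KEEP
r=53=110101 popcount=4 -> skip
r=54=110110 popcount=4 -> skip
r=55=110111 popcount=5 -> skip
r=56=111000 popcount=3 -> KEEP
r=57=111001 popcount=4 -> skip
r=58=111010 popcount=4 -> skip
r=59=111011 popcount=5 -> skip
r=60=111100 popcount=4 -> skip
r=61=111101 popcount=5 -> skip
r=62=111110 popcount=5 -> skip
r=63=111111 popcount=6 -> skip
r=64=1000000 popcount=1 -> skip
r=65=1000001 popcount=2 -> skip
r=66=1000010 popcount=2 -> skip
r=67=1000011 popcount=3 -> KEEP
r=68=1000100 popcount=2 -> skip
r=69=1000101 popcount=3 -> KEEP
r=70=1000110 popcount=3 -> KEEP
r=71=1000111 popcount=4 -> skip
Kept rows: 35 37 38 41 42 44 49 50 52 56 67 69 70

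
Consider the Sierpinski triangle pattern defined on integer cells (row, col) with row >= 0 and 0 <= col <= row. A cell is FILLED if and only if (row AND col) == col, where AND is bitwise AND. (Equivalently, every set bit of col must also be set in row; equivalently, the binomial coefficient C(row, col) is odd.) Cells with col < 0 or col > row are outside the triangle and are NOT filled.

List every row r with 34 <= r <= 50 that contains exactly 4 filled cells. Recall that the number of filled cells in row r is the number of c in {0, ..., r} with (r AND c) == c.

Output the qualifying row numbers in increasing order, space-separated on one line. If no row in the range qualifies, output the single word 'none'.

Row r has 2^popcount(r) filled cells, so we need popcount(r) = log2(4) = 2.
Scan r = 34..50 and keep those with exactly 2 one-bits:
r=34=100010 popcount=2 -> KEEP
r=35=100011 popcount=3 -> skip
r=36=100100 popcount=2 -> KEEP
r=37=100101 popcount=3 -> skip
r=38=100110 popcount=3 -> skip
r=39=100111 popcount=4 -> skip
r=40=101000 popcount=2 -> KEEP
r=41=101001 popcount=3 -> skip
r=42=101010 popcount=3 -> skip
r=43=101011 popcount=4 -> skip
r=44=101100 popcount=3 -> skip
r=45=101101 popcount=4 -> skip
r=46=101110 popcount=4 -> skip
r=47=101111 popcount=5 -> skip
r=48=110000 popcount=2 -> KEEP
r=49=110001 popcount=3 -> skip
r=50=110010 popcount=3 -> skip
Kept rows: 34 36 40 48

Answer: 34 36 40 48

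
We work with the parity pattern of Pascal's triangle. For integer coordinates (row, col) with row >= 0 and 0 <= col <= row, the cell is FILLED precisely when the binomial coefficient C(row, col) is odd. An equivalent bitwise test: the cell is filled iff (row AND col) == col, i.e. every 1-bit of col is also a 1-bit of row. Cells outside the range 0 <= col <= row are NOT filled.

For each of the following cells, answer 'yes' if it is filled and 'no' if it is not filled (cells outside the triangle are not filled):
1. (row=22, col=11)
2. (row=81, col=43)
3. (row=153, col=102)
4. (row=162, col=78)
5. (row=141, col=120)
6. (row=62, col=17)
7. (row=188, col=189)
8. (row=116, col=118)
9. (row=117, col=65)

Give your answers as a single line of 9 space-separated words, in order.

(22,11): row=0b10110, col=0b1011, row AND col = 0b10 = 2; 2 != 11 -> empty
(81,43): row=0b1010001, col=0b101011, row AND col = 0b1 = 1; 1 != 43 -> empty
(153,102): row=0b10011001, col=0b1100110, row AND col = 0b0 = 0; 0 != 102 -> empty
(162,78): row=0b10100010, col=0b1001110, row AND col = 0b10 = 2; 2 != 78 -> empty
(141,120): row=0b10001101, col=0b1111000, row AND col = 0b1000 = 8; 8 != 120 -> empty
(62,17): row=0b111110, col=0b10001, row AND col = 0b10000 = 16; 16 != 17 -> empty
(188,189): col outside [0, 188] -> not filled
(116,118): col outside [0, 116] -> not filled
(117,65): row=0b1110101, col=0b1000001, row AND col = 0b1000001 = 65; 65 == 65 -> filled

Answer: no no no no no no no no yes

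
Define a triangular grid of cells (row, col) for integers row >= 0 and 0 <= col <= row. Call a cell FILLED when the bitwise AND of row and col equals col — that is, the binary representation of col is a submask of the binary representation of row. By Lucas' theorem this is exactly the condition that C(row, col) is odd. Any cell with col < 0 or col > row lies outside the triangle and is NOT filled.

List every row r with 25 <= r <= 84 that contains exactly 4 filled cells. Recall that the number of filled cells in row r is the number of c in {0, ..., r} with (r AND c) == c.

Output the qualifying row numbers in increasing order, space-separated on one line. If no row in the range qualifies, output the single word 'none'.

Row r has 2^popcount(r) filled cells, so we need popcount(r) = log2(4) = 2.
Scan r = 25..84 and keep those with exactly 2 one-bits:
r=25=11001 popcount=3 -> skip
r=26=11010 popcount=3 -> skip
r=27=11011 popcount=4 -> skip
r=28=11100 popcount=3 -> skip
r=29=11101 popcount=4 -> skip
r=30=11110 popcount=4 -> skip
r=31=11111 popcount=5 -> skip
r=32=100000 popcount=1 -> skip
r=33=100001 popcount=2 -> KEEP
r=34=100010 popcount=2 -> KEEP
r=35=100011 popcount=3 -> skip
r=36=100100 popcount=2 -> KEEP
r=37=100101 popcount=3 -> skip
r=38=100110 popcount=3 -> skip
r=39=100111 popcount=4 -> skip
r=40=101000 popcount=2 -> KEEP
r=41=101001 popcount=3 -> skip
r=42=101010 popcount=3 -> skip
r=43=101011 popcount=4 -> skip
r=44=101100 popcount=3 -> skip
r=45=101101 popcount=4 -> skip
r=46=101110 popcount=4 -> skip
r=47=101111 popcount=5 -> skip
r=48=110000 popcount=2 -> KEEP
r=49=110001 popcount=3 -> skip
r=50=110010 popcount=3 -> skip
r=51=110011 popcount=4 -> skip
r=52=110100 popcount=3 -> skip
r=53=110101 popcount=4 -> skip
r=54=110110 popcount=4 -> skip
r=55=110111 popcount=5 -> skip
r=56=111000 popcount=3 -> skip
r=57=111001 popcount=4 -> skip
r=58=111010 popcount=4 -> skip
r=59=111011 popcount=5 -> skip
r=60=111100 popcount=4 -> skip
r=61=111101 popcount=5 -> skip
r=62=111110 popcount=5 -> skip
r=63=111111 popcount=6 -> skip
r=64=1000000 popcount=1 -> skip
r=65=1000001 popcount=2 -> KEEP
r=66=1000010 popcount=2 -> KEEP
r=67=1000011 popcount=3 -> skip
r=68=1000100 popcount=2 -> KEEP
r=69=1000101 popcount=3 -> skip
r=70=1000110 popcount=3 -> skip
r=71=1000111 popcount=4 -> skip
r=72=1001000 popcount=2 -> KEEP
r=73=1001001 popcount=3 -> skip
r=74=1001010 popcount=3 -> skip
r=75=1001011 popcount=4 -> skip
r=76=1001100 popcount=3 -> skip
r=77=1001101 popcount=4 -> skip
r=78=1001110 popcount=4 -> skip
r=79=1001111 popcount=5 -> skip
r=80=1010000 popcount=2 -> KEEP
r=81=1010001 popcount=3 -> skip
r=82=1010010 popcount=3 -> skip
r=83=1010011 popcount=4 -> skip
r=84=1010100 popcount=3 -> skip
Kept rows: 33 34 36 40 48 65 66 68 72 80

Answer: 33 34 36 40 48 65 66 68 72 80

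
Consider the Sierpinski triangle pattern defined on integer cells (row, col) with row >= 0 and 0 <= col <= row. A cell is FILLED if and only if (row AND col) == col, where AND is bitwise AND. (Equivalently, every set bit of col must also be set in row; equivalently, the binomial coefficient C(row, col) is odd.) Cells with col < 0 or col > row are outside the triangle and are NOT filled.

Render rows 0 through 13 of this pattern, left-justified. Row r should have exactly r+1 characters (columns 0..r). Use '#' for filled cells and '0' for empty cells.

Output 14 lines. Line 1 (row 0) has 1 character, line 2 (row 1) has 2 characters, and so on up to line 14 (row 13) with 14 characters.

r0=0: #
r1=1: ##
r2=10: #0#
r3=11: ####
r4=100: #000#
r5=101: ##00##
r6=110: #0#0#0#
r7=111: ########
r8=1000: #0000000#
r9=1001: ##000000##
r10=1010: #0#00000#0#
r11=1011: ####0000####
r12=1100: #000#000#000#
r13=1101: ##00##00##00##

Answer: #
##
#0#
####
#000#
##00##
#0#0#0#
########
#0000000#
##000000##
#0#00000#0#
####0000####
#000#000#000#
##00##00##00##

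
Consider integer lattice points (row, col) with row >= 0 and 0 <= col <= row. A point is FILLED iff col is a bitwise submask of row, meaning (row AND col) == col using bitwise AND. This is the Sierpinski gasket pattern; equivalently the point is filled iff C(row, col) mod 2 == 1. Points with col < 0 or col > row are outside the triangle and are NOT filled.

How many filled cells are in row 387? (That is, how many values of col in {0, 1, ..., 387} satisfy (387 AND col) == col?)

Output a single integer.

Answer: 16

Derivation:
387 in binary = 110000011
popcount(387) = number of 1-bits in 110000011 = 4
A col c satisfies (387 AND c) == c iff every set bit of c is also set in 387; each of the 4 set bits of 387 can independently be on or off in c.
count = 2^4 = 16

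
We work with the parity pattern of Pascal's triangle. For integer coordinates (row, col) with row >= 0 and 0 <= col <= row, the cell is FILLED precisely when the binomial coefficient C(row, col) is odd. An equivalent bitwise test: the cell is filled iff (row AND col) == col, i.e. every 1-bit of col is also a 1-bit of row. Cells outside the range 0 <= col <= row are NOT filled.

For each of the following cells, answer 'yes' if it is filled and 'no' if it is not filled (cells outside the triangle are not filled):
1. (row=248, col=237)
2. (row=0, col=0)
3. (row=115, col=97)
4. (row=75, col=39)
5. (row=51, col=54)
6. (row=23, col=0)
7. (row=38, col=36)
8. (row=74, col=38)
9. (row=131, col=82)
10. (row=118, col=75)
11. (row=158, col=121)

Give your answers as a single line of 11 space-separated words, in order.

Answer: no yes yes no no yes yes no no no no

Derivation:
(248,237): row=0b11111000, col=0b11101101, row AND col = 0b11101000 = 232; 232 != 237 -> empty
(0,0): row=0b0, col=0b0, row AND col = 0b0 = 0; 0 == 0 -> filled
(115,97): row=0b1110011, col=0b1100001, row AND col = 0b1100001 = 97; 97 == 97 -> filled
(75,39): row=0b1001011, col=0b100111, row AND col = 0b11 = 3; 3 != 39 -> empty
(51,54): col outside [0, 51] -> not filled
(23,0): row=0b10111, col=0b0, row AND col = 0b0 = 0; 0 == 0 -> filled
(38,36): row=0b100110, col=0b100100, row AND col = 0b100100 = 36; 36 == 36 -> filled
(74,38): row=0b1001010, col=0b100110, row AND col = 0b10 = 2; 2 != 38 -> empty
(131,82): row=0b10000011, col=0b1010010, row AND col = 0b10 = 2; 2 != 82 -> empty
(118,75): row=0b1110110, col=0b1001011, row AND col = 0b1000010 = 66; 66 != 75 -> empty
(158,121): row=0b10011110, col=0b1111001, row AND col = 0b11000 = 24; 24 != 121 -> empty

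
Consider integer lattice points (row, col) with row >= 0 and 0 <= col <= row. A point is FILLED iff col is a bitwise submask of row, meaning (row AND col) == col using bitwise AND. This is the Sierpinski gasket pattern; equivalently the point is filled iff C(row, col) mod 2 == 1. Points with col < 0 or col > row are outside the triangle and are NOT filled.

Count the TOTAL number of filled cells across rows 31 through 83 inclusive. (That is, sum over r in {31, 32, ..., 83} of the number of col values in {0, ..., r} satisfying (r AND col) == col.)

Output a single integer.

Answer: 716

Derivation:
r31=11111 pc5: +32 =32
r32=100000 pc1: +2 =34
r33=100001 pc2: +4 =38
r34=100010 pc2: +4 =42
r35=100011 pc3: +8 =50
r36=100100 pc2: +4 =54
r37=100101 pc3: +8 =62
r38=100110 pc3: +8 =70
r39=100111 pc4: +16 =86
r40=101000 pc2: +4 =90
r41=101001 pc3: +8 =98
r42=101010 pc3: +8 =106
r43=101011 pc4: +16 =122
r44=101100 pc3: +8 =130
r45=101101 pc4: +16 =146
r46=101110 pc4: +16 =162
r47=101111 pc5: +32 =194
r48=110000 pc2: +4 =198
r49=110001 pc3: +8 =206
r50=110010 pc3: +8 =214
r51=110011 pc4: +16 =230
r52=110100 pc3: +8 =238
r53=110101 pc4: +16 =254
r54=110110 pc4: +16 =270
r55=110111 pc5: +32 =302
r56=111000 pc3: +8 =310
r57=111001 pc4: +16 =326
r58=111010 pc4: +16 =342
r59=111011 pc5: +32 =374
r60=111100 pc4: +16 =390
r61=111101 pc5: +32 =422
r62=111110 pc5: +32 =454
r63=111111 pc6: +64 =518
r64=1000000 pc1: +2 =520
r65=1000001 pc2: +4 =524
r66=1000010 pc2: +4 =528
r67=1000011 pc3: +8 =536
r68=1000100 pc2: +4 =540
r69=1000101 pc3: +8 =548
r70=1000110 pc3: +8 =556
r71=1000111 pc4: +16 =572
r72=1001000 pc2: +4 =576
r73=1001001 pc3: +8 =584
r74=1001010 pc3: +8 =592
r75=1001011 pc4: +16 =608
r76=1001100 pc3: +8 =616
r77=1001101 pc4: +16 =632
r78=1001110 pc4: +16 =648
r79=1001111 pc5: +32 =680
r80=1010000 pc2: +4 =684
r81=1010001 pc3: +8 =692
r82=1010010 pc3: +8 =700
r83=1010011 pc4: +16 =716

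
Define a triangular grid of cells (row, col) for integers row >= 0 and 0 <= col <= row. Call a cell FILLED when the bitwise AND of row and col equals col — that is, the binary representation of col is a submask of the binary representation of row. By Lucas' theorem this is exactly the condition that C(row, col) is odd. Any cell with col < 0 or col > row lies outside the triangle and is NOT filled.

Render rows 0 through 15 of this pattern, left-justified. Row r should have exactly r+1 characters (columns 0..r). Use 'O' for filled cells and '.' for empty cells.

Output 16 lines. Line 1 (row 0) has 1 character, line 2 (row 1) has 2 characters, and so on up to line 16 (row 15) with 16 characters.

r0=0: O
r1=1: OO
r2=10: O.O
r3=11: OOOO
r4=100: O...O
r5=101: OO..OO
r6=110: O.O.O.O
r7=111: OOOOOOOO
r8=1000: O.......O
r9=1001: OO......OO
r10=1010: O.O.....O.O
r11=1011: OOOO....OOOO
r12=1100: O...O...O...O
r13=1101: OO..OO..OO..OO
r14=1110: O.O.O.O.O.O.O.O
r15=1111: OOOOOOOOOOOOOOOO

Answer: O
OO
O.O
OOOO
O...O
OO..OO
O.O.O.O
OOOOOOOO
O.......O
OO......OO
O.O.....O.O
OOOO....OOOO
O...O...O...O
OO..OO..OO..OO
O.O.O.O.O.O.O.O
OOOOOOOOOOOOOOOO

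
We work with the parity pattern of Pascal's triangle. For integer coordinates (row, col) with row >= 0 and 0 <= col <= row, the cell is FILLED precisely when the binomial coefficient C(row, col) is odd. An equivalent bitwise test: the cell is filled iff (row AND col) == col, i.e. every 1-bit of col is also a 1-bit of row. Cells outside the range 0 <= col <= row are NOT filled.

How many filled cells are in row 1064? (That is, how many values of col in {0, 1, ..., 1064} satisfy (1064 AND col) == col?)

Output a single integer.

1064 in binary = 10000101000
popcount(1064) = number of 1-bits in 10000101000 = 3
A col c satisfies (1064 AND c) == c iff every set bit of c is also set in 1064; each of the 3 set bits of 1064 can independently be on or off in c.
count = 2^3 = 8

Answer: 8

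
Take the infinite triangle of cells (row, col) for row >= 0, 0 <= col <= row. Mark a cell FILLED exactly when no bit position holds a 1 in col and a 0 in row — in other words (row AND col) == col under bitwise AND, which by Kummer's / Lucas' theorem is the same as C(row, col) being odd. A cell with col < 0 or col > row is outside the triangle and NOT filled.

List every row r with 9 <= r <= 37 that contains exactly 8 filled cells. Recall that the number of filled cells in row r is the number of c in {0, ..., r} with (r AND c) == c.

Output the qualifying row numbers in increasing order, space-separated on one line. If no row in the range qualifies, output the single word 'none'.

Answer: 11 13 14 19 21 22 25 26 28 35 37

Derivation:
Row r has 2^popcount(r) filled cells, so we need popcount(r) = log2(8) = 3.
Scan r = 9..37 and keep those with exactly 3 one-bits:
r=9=1001 popcount=2 -> skip
r=10=1010 popcount=2 -> skip
r=11=1011 popcount=3 -> KEEP
r=12=1100 popcount=2 -> skip
r=13=1101 popcount=3 -> KEEP
r=14=1110 popcount=3 -> KEEP
r=15=1111 popcount=4 -> skip
r=16=10000 popcount=1 -> skip
r=17=10001 popcount=2 -> skip
r=18=10010 popcount=2 -> skip
r=19=10011 popcount=3 -> KEEP
r=20=10100 popcount=2 -> skip
r=21=10101 popcount=3 -> KEEP
r=22=10110 popcount=3 -> KEEP
r=23=10111 popcount=4 -> skip
r=24=11000 popcount=2 -> skip
r=25=11001 popcount=3 -> KEEP
r=26=11010 popcount=3 -> KEEP
r=27=11011 popcount=4 -> skip
r=28=11100 popcount=3 -> KEEP
r=29=11101 popcount=4 -> skip
r=30=11110 popcount=4 -> skip
r=31=11111 popcount=5 -> skip
r=32=100000 popcount=1 -> skip
r=33=100001 popcount=2 -> skip
r=34=100010 popcount=2 -> skip
r=35=100011 popcount=3 -> KEEP
r=36=100100 popcount=2 -> skip
r=37=100101 popcount=3 -> KEEP
Kept rows: 11 13 14 19 21 22 25 26 28 35 37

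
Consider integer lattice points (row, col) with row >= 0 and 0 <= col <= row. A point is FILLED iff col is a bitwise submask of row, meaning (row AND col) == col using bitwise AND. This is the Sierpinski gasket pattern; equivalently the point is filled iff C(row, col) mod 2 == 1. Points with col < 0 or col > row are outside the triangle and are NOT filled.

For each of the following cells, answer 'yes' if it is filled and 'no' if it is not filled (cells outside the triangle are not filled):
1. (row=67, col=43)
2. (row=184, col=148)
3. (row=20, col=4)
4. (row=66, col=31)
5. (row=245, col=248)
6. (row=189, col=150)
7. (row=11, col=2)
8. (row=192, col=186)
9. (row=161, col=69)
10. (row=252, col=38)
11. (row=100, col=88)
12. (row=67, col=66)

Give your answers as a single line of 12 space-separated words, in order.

(67,43): row=0b1000011, col=0b101011, row AND col = 0b11 = 3; 3 != 43 -> empty
(184,148): row=0b10111000, col=0b10010100, row AND col = 0b10010000 = 144; 144 != 148 -> empty
(20,4): row=0b10100, col=0b100, row AND col = 0b100 = 4; 4 == 4 -> filled
(66,31): row=0b1000010, col=0b11111, row AND col = 0b10 = 2; 2 != 31 -> empty
(245,248): col outside [0, 245] -> not filled
(189,150): row=0b10111101, col=0b10010110, row AND col = 0b10010100 = 148; 148 != 150 -> empty
(11,2): row=0b1011, col=0b10, row AND col = 0b10 = 2; 2 == 2 -> filled
(192,186): row=0b11000000, col=0b10111010, row AND col = 0b10000000 = 128; 128 != 186 -> empty
(161,69): row=0b10100001, col=0b1000101, row AND col = 0b1 = 1; 1 != 69 -> empty
(252,38): row=0b11111100, col=0b100110, row AND col = 0b100100 = 36; 36 != 38 -> empty
(100,88): row=0b1100100, col=0b1011000, row AND col = 0b1000000 = 64; 64 != 88 -> empty
(67,66): row=0b1000011, col=0b1000010, row AND col = 0b1000010 = 66; 66 == 66 -> filled

Answer: no no yes no no no yes no no no no yes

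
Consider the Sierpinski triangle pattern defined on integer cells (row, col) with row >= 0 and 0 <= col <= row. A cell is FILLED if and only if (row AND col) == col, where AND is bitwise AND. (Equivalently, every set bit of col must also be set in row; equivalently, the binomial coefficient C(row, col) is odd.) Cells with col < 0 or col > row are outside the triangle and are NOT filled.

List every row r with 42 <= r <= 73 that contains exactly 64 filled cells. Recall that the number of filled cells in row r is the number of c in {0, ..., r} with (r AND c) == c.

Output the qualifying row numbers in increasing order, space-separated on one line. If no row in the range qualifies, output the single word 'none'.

Answer: 63

Derivation:
Row r has 2^popcount(r) filled cells, so we need popcount(r) = log2(64) = 6.
Scan r = 42..73 and keep those with exactly 6 one-bits:
r=42=101010 popcount=3 -> skip
r=43=101011 popcount=4 -> skip
r=44=101100 popcount=3 -> skip
r=45=101101 popcount=4 -> skip
r=46=101110 popcount=4 -> skip
r=47=101111 popcount=5 -> skip
r=48=110000 popcount=2 -> skip
r=49=110001 popcount=3 -> skip
r=50=110010 popcount=3 -> skip
r=51=110011 popcount=4 -> skip
r=52=110100 popcount=3 -> skip
r=53=110101 popcount=4 -> skip
r=54=110110 popcount=4 -> skip
r=55=110111 popcount=5 -> skip
r=56=111000 popcount=3 -> skip
r=57=111001 popcount=4 -> skip
r=58=111010 popcount=4 -> skip
r=59=111011 popcount=5 -> skip
r=60=111100 popcount=4 -> skip
r=61=111101 popcount=5 -> skip
r=62=111110 popcount=5 -> skip
r=63=111111 popcount=6 -> KEEP
r=64=1000000 popcount=1 -> skip
r=65=1000001 popcount=2 -> skip
r=66=1000010 popcount=2 -> skip
r=67=1000011 popcount=3 -> skip
r=68=1000100 popcount=2 -> skip
r=69=1000101 popcount=3 -> skip
r=70=1000110 popcount=3 -> skip
r=71=1000111 popcount=4 -> skip
r=72=1001000 popcount=2 -> skip
r=73=1001001 popcount=3 -> skip
Kept rows: 63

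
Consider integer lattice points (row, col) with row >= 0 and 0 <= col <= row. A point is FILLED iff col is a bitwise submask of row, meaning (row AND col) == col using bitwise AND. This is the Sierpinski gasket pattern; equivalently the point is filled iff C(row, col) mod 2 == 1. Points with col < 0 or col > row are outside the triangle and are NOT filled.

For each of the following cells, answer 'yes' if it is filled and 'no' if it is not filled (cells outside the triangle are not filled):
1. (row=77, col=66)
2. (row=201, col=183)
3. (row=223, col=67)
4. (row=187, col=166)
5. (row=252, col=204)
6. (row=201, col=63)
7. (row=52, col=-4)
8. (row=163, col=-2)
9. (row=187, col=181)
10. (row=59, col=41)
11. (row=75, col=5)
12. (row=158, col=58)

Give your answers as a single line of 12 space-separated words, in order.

Answer: no no yes no yes no no no no yes no no

Derivation:
(77,66): row=0b1001101, col=0b1000010, row AND col = 0b1000000 = 64; 64 != 66 -> empty
(201,183): row=0b11001001, col=0b10110111, row AND col = 0b10000001 = 129; 129 != 183 -> empty
(223,67): row=0b11011111, col=0b1000011, row AND col = 0b1000011 = 67; 67 == 67 -> filled
(187,166): row=0b10111011, col=0b10100110, row AND col = 0b10100010 = 162; 162 != 166 -> empty
(252,204): row=0b11111100, col=0b11001100, row AND col = 0b11001100 = 204; 204 == 204 -> filled
(201,63): row=0b11001001, col=0b111111, row AND col = 0b1001 = 9; 9 != 63 -> empty
(52,-4): col outside [0, 52] -> not filled
(163,-2): col outside [0, 163] -> not filled
(187,181): row=0b10111011, col=0b10110101, row AND col = 0b10110001 = 177; 177 != 181 -> empty
(59,41): row=0b111011, col=0b101001, row AND col = 0b101001 = 41; 41 == 41 -> filled
(75,5): row=0b1001011, col=0b101, row AND col = 0b1 = 1; 1 != 5 -> empty
(158,58): row=0b10011110, col=0b111010, row AND col = 0b11010 = 26; 26 != 58 -> empty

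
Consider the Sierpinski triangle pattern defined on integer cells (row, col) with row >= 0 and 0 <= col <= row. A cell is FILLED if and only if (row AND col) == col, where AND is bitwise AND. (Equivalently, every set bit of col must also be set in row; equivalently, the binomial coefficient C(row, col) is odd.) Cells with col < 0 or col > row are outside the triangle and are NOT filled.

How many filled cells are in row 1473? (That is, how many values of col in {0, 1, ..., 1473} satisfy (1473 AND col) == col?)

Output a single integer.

Answer: 32

Derivation:
1473 in binary = 10111000001
popcount(1473) = number of 1-bits in 10111000001 = 5
A col c satisfies (1473 AND c) == c iff every set bit of c is also set in 1473; each of the 5 set bits of 1473 can independently be on or off in c.
count = 2^5 = 32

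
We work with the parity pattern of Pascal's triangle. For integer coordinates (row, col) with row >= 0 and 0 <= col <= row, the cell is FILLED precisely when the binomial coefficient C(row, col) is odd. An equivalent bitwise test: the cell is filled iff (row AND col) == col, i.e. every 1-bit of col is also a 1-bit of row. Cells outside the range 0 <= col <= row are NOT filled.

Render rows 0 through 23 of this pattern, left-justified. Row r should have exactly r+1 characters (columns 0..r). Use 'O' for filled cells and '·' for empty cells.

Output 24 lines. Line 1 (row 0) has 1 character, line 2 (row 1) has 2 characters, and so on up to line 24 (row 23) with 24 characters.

Answer: O
OO
O·O
OOOO
O···O
OO··OO
O·O·O·O
OOOOOOOO
O·······O
OO······OO
O·O·····O·O
OOOO····OOOO
O···O···O···O
OO··OO··OO··OO
O·O·O·O·O·O·O·O
OOOOOOOOOOOOOOOO
O···············O
OO··············OO
O·O·············O·O
OOOO············OOOO
O···O···········O···O
OO··OO··········OO··OO
O·O·O·O·········O·O·O·O
OOOOOOOO········OOOOOOOO

Derivation:
r0=0: O
r1=1: OO
r2=10: O·O
r3=11: OOOO
r4=100: O···O
r5=101: OO··OO
r6=110: O·O·O·O
r7=111: OOOOOOOO
r8=1000: O·······O
r9=1001: OO······OO
r10=1010: O·O·····O·O
r11=1011: OOOO····OOOO
r12=1100: O···O···O···O
r13=1101: OO··OO··OO··OO
r14=1110: O·O·O·O·O·O·O·O
r15=1111: OOOOOOOOOOOOOOOO
r16=10000: O···············O
r17=10001: OO··············OO
r18=10010: O·O·············O·O
r19=10011: OOOO············OOOO
r20=10100: O···O···········O···O
r21=10101: OO··OO··········OO··OO
r22=10110: O·O·O·O·········O·O·O·O
r23=10111: OOOOOOOO········OOOOOOOO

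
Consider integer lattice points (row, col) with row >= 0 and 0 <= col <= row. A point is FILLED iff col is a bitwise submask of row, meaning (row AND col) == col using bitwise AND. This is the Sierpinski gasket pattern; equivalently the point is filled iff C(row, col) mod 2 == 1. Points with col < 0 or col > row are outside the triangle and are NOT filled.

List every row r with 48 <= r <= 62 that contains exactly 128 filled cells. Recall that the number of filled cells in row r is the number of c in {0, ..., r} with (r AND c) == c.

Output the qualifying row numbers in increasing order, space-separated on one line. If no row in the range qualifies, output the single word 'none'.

Answer: none

Derivation:
Row r has 2^popcount(r) filled cells, so we need popcount(r) = log2(128) = 7.
Scan r = 48..62 and keep those with exactly 7 one-bits:
r=48=110000 popcount=2 -> skip
r=49=110001 popcount=3 -> skip
r=50=110010 popcount=3 -> skip
r=51=110011 popcount=4 -> skip
r=52=110100 popcount=3 -> skip
r=53=110101 popcount=4 -> skip
r=54=110110 popcount=4 -> skip
r=55=110111 popcount=5 -> skip
r=56=111000 popcount=3 -> skip
r=57=111001 popcount=4 -> skip
r=58=111010 popcount=4 -> skip
r=59=111011 popcount=5 -> skip
r=60=111100 popcount=4 -> skip
r=61=111101 popcount=5 -> skip
r=62=111110 popcount=5 -> skip
Kept rows: none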